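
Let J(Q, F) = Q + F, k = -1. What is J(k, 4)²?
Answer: 9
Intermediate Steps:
J(Q, F) = F + Q
J(k, 4)² = (4 - 1)² = 3² = 9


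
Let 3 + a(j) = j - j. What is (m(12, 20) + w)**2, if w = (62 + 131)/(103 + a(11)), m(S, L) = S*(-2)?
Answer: 4870849/10000 ≈ 487.08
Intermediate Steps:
a(j) = -3 (a(j) = -3 + (j - j) = -3 + 0 = -3)
m(S, L) = -2*S
w = 193/100 (w = (62 + 131)/(103 - 3) = 193/100 ≈ 1.9300)
(m(12, 20) + w)**2 = (-2*12 + 193/100)**2 = (-24 + 193/100)**2 = (-2207/100)**2 = 4870849/10000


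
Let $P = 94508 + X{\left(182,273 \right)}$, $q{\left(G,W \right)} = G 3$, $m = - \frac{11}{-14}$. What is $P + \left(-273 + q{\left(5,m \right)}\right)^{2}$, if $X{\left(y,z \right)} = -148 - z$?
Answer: $160651$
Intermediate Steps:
$m = \frac{11}{14}$ ($m = \left(-11\right) \left(- \frac{1}{14}\right) = \frac{11}{14} \approx 0.78571$)
$q{\left(G,W \right)} = 3 G$
$P = 94087$ ($P = 94508 - 421 = 94087$)
$P + \left(-273 + q{\left(5,m \right)}\right)^{2} = 94087 + \left(-273 + 3 \cdot 5\right)^{2} = 94087 + \left(-273 + 15\right)^{2} = 94087 + \left(-258\right)^{2} = 94087 + 66564 = 160651$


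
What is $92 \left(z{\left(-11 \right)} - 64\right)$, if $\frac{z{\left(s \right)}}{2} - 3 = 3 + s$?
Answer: $-6808$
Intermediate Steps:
$z{\left(s \right)} = 12 + 2 s$ ($z{\left(s \right)} = 6 + 2 \left(3 + s\right) = 6 + \left(6 + 2 s\right) = 12 + 2 s$)
$92 \left(z{\left(-11 \right)} - 64\right) = 92 \left(\left(12 + 2 \left(-11\right)\right) - 64\right) = 92 \left(\left(12 - 22\right) - 64\right) = 92 \left(-10 - 64\right) = 92 \left(-74\right) = -6808$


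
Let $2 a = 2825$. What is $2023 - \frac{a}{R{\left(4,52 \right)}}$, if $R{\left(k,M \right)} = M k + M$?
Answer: $\frac{209827}{104} \approx 2017.6$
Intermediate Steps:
$a = \frac{2825}{2}$ ($a = \frac{1}{2} \cdot 2825 = \frac{2825}{2} \approx 1412.5$)
$R{\left(k,M \right)} = M + M k$
$2023 - \frac{a}{R{\left(4,52 \right)}} = 2023 - \frac{2825}{2 \cdot 52 \left(1 + 4\right)} = 2023 - \frac{2825}{2 \cdot 52 \cdot 5} = 2023 - \frac{2825}{2 \cdot 260} = 2023 - \frac{2825}{2} \cdot \frac{1}{260} = 2023 - \frac{565}{104} = \frac{209827}{104}$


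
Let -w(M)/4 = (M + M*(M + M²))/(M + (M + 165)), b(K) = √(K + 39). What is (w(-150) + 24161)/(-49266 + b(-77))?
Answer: 1851829567/1213569397 + 676591*I*√38/21844249146 ≈ 1.5259 + 0.00019093*I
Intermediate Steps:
b(K) = √(39 + K)
w(M) = -4*(M + M*(M + M²))/(165 + 2*M) (w(M) = -4*(M + M*(M + M²))/(M + (M + 165)) = -4*(M + M*(M + M²))/(M + (165 + M)) = -4*(M + M*(M + M²))/(165 + 2*M))
(w(-150) + 24161)/(-49266 + b(-77)) = (-4*(-150)*(1 - 150 + (-150)²)/(165 + 2*(-150)) + 24161)/(-49266 + √(39 - 77)) = (-4*(-150)*(1 - 150 + 22500)/(165 - 300) + 24161)/(-49266 + √(-38)) = (-4*(-150)*22351/(-135) + 24161)/(-49266 + I*√38) = (-4*(-150)*(-1/135)*22351 + 24161)/(-49266 + I*√38) = (-894040/9 + 24161)/(-49266 + I*√38) = -676591/(9*(-49266 + I*√38))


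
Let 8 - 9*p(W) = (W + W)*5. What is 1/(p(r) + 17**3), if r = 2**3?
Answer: 1/4905 ≈ 0.00020387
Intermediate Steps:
r = 8
p(W) = 8/9 - 10*W/9 (p(W) = 8/9 - (W + W)*5/9 = 8/9 - 2*W*5/9 = 8/9 - 10*W/9)
1/(p(r) + 17**3) = 1/((8/9 - 10/9*8) + 17**3) = 1/((8/9 - 80/9) + 4913) = 1/(-8 + 4913) = 1/4905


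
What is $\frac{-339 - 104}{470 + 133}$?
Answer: $- \frac{443}{603} \approx -0.73466$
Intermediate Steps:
$\frac{-339 - 104}{470 + 133} = \frac{-339 - 104}{603} = \left(-339 - 104\right) \frac{1}{603} = \left(-443\right) \frac{1}{603} = - \frac{443}{603}$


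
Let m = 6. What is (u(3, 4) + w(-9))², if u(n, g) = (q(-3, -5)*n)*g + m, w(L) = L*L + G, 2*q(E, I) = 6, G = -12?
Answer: 12321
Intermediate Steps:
q(E, I) = 3 (q(E, I) = (½)*6 = 3)
w(L) = -12 + L² (w(L) = L*L - 12 = L² - 12 = -12 + L²)
u(n, g) = 6 + 3*g*n (u(n, g) = (3*n)*g + 6 = 3*g*n + 6 = 6 + 3*g*n)
(u(3, 4) + w(-9))² = ((6 + 3*4*3) + (-12 + (-9)²))² = ((6 + 36) + (-12 + 81))² = (42 + 69)² = 111² = 12321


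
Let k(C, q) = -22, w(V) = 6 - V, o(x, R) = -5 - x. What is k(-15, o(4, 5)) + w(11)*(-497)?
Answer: 2463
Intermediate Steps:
k(-15, o(4, 5)) + w(11)*(-497) = -22 + (6 - 1*11)*(-497) = -22 + (6 - 11)*(-497) = -22 - 5*(-497) = -22 + 2485 = 2463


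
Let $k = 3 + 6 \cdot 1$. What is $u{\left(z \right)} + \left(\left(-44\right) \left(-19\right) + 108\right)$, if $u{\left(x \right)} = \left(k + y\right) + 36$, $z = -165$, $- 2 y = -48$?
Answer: $1013$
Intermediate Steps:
$y = 24$ ($y = \left(- \frac{1}{2}\right) \left(-48\right) = 24$)
$k = 9$ ($k = 3 + 6 = 9$)
$u{\left(x \right)} = 69$ ($u{\left(x \right)} = \left(9 + 24\right) + 36 = 33 + 36 = 69$)
$u{\left(z \right)} + \left(\left(-44\right) \left(-19\right) + 108\right) = 69 + \left(\left(-44\right) \left(-19\right) + 108\right) = 69 + \left(836 + 108\right) = 69 + 944 = 1013$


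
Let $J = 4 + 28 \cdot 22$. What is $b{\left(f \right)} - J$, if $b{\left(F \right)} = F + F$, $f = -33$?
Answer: $-686$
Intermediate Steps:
$b{\left(F \right)} = 2 F$
$J = 620$ ($J = 4 + 616 = 620$)
$b{\left(f \right)} - J = 2 \left(-33\right) - 620 = -66 - 620 = -686$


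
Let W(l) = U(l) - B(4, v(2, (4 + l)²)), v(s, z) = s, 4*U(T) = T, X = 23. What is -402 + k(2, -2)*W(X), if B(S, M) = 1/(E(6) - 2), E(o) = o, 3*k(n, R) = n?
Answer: -1195/3 ≈ -398.33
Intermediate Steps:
k(n, R) = n/3
U(T) = T/4
B(S, M) = ¼ (B(S, M) = 1/(6 - 2) = 1/4 = ¼)
W(l) = -¼ + l/4 (W(l) = l/4 - 1*¼ = l/4 - ¼ = -¼ + l/4)
-402 + k(2, -2)*W(X) = -402 + ((⅓)*2)*(-¼ + (¼)*23) = -402 + 2*(-¼ + 23/4)/3 = -402 + (⅔)*(11/2) = -402 + 11/3 = -1195/3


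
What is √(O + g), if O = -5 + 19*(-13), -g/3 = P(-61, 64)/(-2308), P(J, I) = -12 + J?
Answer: I*√335718795/1154 ≈ 15.878*I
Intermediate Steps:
g = -219/2308 (g = -3*(-12 - 61)/(-2308) = -(-219)*(-1)/2308 = -3*73/2308 = -219/2308 ≈ -0.094887)
O = -252 (O = -5 - 247 = -252)
√(O + g) = √(-252 - 219/2308) = √(-581835/2308) = I*√335718795/1154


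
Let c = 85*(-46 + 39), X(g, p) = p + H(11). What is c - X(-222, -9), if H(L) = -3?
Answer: -583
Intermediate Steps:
X(g, p) = -3 + p (X(g, p) = p - 3 = -3 + p)
c = -595 (c = 85*(-7) = -595)
c - X(-222, -9) = -595 - (-3 - 9) = -595 - 1*(-12) = -595 + 12 = -583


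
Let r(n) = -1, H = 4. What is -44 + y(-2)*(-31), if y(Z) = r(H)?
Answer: -13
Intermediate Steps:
y(Z) = -1
-44 + y(-2)*(-31) = -44 - 1*(-31) = -44 + 31 = -13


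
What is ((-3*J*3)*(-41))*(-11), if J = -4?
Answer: 16236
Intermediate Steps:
((-3*J*3)*(-41))*(-11) = ((-3*(-4)*3)*(-41))*(-11) = ((12*3)*(-41))*(-11) = (36*(-41))*(-11) = -1476*(-11) = 16236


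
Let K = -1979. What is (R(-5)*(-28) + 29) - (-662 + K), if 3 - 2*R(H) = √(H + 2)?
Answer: 2628 + 14*I*√3 ≈ 2628.0 + 24.249*I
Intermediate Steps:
R(H) = 3/2 - √(2 + H)/2 (R(H) = 3/2 - √(H + 2)/2 = 3/2 - √(2 + H)/2)
(R(-5)*(-28) + 29) - (-662 + K) = ((3/2 - √(2 - 5)/2)*(-28) + 29) - (-662 - 1979) = ((3/2 - I*√3/2)*(-28) + 29) - 1*(-2641) = ((3/2 - I*√3/2)*(-28) + 29) + 2641 = ((-42 + 14*I*√3) + 29) + 2641 = (-13 + 14*I*√3) + 2641 = 2628 + 14*I*√3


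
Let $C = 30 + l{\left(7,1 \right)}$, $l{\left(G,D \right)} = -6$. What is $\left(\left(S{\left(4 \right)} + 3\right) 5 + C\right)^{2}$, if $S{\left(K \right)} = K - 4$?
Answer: $1521$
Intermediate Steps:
$S{\left(K \right)} = -4 + K$
$C = 24$ ($C = 30 - 6 = 24$)
$\left(\left(S{\left(4 \right)} + 3\right) 5 + C\right)^{2} = \left(\left(\left(-4 + 4\right) + 3\right) 5 + 24\right)^{2} = \left(\left(0 + 3\right) 5 + 24\right)^{2} = \left(3 \cdot 5 + 24\right)^{2} = \left(15 + 24\right)^{2} = 39^{2} = 1521$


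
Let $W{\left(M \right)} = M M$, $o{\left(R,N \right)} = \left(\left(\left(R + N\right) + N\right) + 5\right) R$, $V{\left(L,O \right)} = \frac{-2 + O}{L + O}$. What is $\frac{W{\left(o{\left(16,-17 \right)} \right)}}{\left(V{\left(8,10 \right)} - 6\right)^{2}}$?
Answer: $\frac{876096}{625} \approx 1401.8$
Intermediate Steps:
$V{\left(L,O \right)} = \frac{-2 + O}{L + O}$
$o{\left(R,N \right)} = R \left(5 + R + 2 N\right)$ ($o{\left(R,N \right)} = \left(\left(\left(N + R\right) + N\right) + 5\right) R = \left(\left(R + 2 N\right) + 5\right) R = \left(5 + R + 2 N\right) R = R \left(5 + R + 2 N\right)$)
$W{\left(M \right)} = M^{2}$
$\frac{W{\left(o{\left(16,-17 \right)} \right)}}{\left(V{\left(8,10 \right)} - 6\right)^{2}} = \frac{\left(16 \left(5 + 16 + 2 \left(-17\right)\right)\right)^{2}}{\left(\frac{-2 + 10}{8 + 10} - 6\right)^{2}} = \frac{\left(16 \left(5 + 16 - 34\right)\right)^{2}}{\left(\frac{1}{18} \cdot 8 - 6\right)^{2}} = \frac{\left(16 \left(-13\right)\right)^{2}}{\left(\frac{1}{18} \cdot 8 - 6\right)^{2}} = \frac{\left(-208\right)^{2}}{\left(\frac{4}{9} - 6\right)^{2}} = \frac{43264}{\left(- \frac{50}{9}\right)^{2}} = \frac{43264}{\frac{2500}{81}} = 43264 \cdot \frac{81}{2500} = \frac{876096}{625}$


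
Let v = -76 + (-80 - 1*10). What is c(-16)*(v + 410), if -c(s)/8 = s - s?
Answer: 0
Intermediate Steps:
v = -166 (v = -76 + (-80 - 10) = -76 - 90 = -166)
c(s) = 0 (c(s) = -8*(s - s) = -8*0 = 0)
c(-16)*(v + 410) = 0*(-166 + 410) = 0*244 = 0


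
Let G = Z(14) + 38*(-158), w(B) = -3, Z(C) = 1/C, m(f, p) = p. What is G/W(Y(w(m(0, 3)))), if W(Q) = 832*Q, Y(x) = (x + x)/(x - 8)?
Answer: -924605/69888 ≈ -13.230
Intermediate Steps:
Y(x) = 2*x/(-8 + x) (Y(x) = (2*x)/(-8 + x) = 2*x/(-8 + x))
G = -84055/14 (G = 1/14 + 38*(-158) = 1/14 - 6004 = -84055/14 ≈ -6003.9)
G/W(Y(w(m(0, 3)))) = -84055/(14*(832*(2*(-3)/(-8 - 3)))) = -84055/(14*(832*(2*(-3)/(-11)))) = -84055/(14*(832*(2*(-3)*(-1/11)))) = -84055/(14*(832*(6/11))) = -84055/(14*4992/11) = -84055/14*11/4992 = -924605/69888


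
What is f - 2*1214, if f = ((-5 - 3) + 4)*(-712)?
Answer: 420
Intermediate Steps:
f = 2848 (f = (-8 + 4)*(-712) = -4*(-712) = 2848)
f - 2*1214 = 2848 - 2*1214 = 2848 - 1*2428 = 2848 - 2428 = 420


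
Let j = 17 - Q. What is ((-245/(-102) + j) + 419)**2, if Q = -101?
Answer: 3027090361/10404 ≈ 2.9095e+5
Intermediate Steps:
j = 118 (j = 17 - 1*(-101) = 17 + 101 = 118)
((-245/(-102) + j) + 419)**2 = ((-245/(-102) + 118) + 419)**2 = ((-245*(-1/102) + 118) + 419)**2 = ((245/102 + 118) + 419)**2 = (12281/102 + 419)**2 = (55019/102)**2 = 3027090361/10404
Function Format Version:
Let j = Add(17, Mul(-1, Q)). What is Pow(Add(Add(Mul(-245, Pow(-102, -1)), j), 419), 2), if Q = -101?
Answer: Rational(3027090361, 10404) ≈ 2.9095e+5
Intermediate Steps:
j = 118 (j = Add(17, Mul(-1, -101)) = Add(17, 101) = 118)
Pow(Add(Add(Mul(-245, Pow(-102, -1)), j), 419), 2) = Pow(Add(Add(Mul(-245, Pow(-102, -1)), 118), 419), 2) = Pow(Add(Add(Mul(-245, Rational(-1, 102)), 118), 419), 2) = Pow(Add(Add(Rational(245, 102), 118), 419), 2) = Pow(Add(Rational(12281, 102), 419), 2) = Pow(Rational(55019, 102), 2) = Rational(3027090361, 10404)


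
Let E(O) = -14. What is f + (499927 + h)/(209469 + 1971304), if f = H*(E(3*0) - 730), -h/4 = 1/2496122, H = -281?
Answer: 569018000965162337/2721737731153 ≈ 2.0906e+5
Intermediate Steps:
h = -2/1248061 (h = -4/2496122 = -4*1/2496122 = -2/1248061 ≈ -1.6025e-6)
f = 209064 (f = -281*(-14 - 730) = -281*(-744) = 209064)
f + (499927 + h)/(209469 + 1971304) = 209064 + (499927 - 2/1248061)/(209469 + 1971304) = 209064 + (623939391545/1248061)/2180773 = 209064 + (623939391545/1248061)*(1/2180773) = 209064 + 623939391545/2721737731153 = 569018000965162337/2721737731153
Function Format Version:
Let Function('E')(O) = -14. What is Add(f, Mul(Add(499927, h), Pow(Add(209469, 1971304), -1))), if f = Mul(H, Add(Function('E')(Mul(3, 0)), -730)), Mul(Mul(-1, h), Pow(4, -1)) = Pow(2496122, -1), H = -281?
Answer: Rational(569018000965162337, 2721737731153) ≈ 2.0906e+5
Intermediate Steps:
h = Rational(-2, 1248061) (h = Mul(-4, Pow(2496122, -1)) = Mul(-4, Rational(1, 2496122)) = Rational(-2, 1248061) ≈ -1.6025e-6)
f = 209064 (f = Mul(-281, Add(-14, -730)) = Mul(-281, -744) = 209064)
Add(f, Mul(Add(499927, h), Pow(Add(209469, 1971304), -1))) = Add(209064, Mul(Add(499927, Rational(-2, 1248061)), Pow(Add(209469, 1971304), -1))) = Add(209064, Mul(Rational(623939391545, 1248061), Pow(2180773, -1))) = Add(209064, Mul(Rational(623939391545, 1248061), Rational(1, 2180773))) = Add(209064, Rational(623939391545, 2721737731153)) = Rational(569018000965162337, 2721737731153)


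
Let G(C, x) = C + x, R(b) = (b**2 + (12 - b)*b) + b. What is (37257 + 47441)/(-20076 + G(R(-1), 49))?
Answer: -42349/10020 ≈ -4.2264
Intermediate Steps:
R(b) = b + b**2 + b*(12 - b) (R(b) = (b**2 + b*(12 - b)) + b = b + b**2 + b*(12 - b))
(37257 + 47441)/(-20076 + G(R(-1), 49)) = (37257 + 47441)/(-20076 + (13*(-1) + 49)) = 84698/(-20076 + (-13 + 49)) = 84698/(-20076 + 36) = 84698/(-20040) = 84698*(-1/20040) = -42349/10020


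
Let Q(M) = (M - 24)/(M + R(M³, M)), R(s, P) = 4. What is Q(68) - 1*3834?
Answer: -69001/18 ≈ -3833.4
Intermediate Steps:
Q(M) = (-24 + M)/(4 + M) (Q(M) = (M - 24)/(M + 4) = (-24 + M)/(4 + M))
Q(68) - 1*3834 = (-24 + 68)/(4 + 68) - 1*3834 = 44/72 - 3834 = (1/72)*44 - 3834 = 11/18 - 3834 = -69001/18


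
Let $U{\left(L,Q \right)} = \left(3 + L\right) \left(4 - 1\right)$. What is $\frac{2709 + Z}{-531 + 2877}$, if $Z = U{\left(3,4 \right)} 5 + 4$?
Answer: $\frac{2803}{2346} \approx 1.1948$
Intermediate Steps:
$U{\left(L,Q \right)} = 9 + 3 L$ ($U{\left(L,Q \right)} = \left(3 + L\right) 3 = 9 + 3 L$)
$Z = 94$ ($Z = \left(9 + 3 \cdot 3\right) 5 + 4 = \left(9 + 9\right) 5 + 4 = 18 \cdot 5 + 4 = 90 + 4 = 94$)
$\frac{2709 + Z}{-531 + 2877} = \frac{2709 + 94}{-531 + 2877} = \frac{2803}{2346}$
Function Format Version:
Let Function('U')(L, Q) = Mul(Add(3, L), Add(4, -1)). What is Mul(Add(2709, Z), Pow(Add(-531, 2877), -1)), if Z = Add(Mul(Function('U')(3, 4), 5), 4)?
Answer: Rational(2803, 2346) ≈ 1.1948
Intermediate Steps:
Function('U')(L, Q) = Add(9, Mul(3, L)) (Function('U')(L, Q) = Mul(Add(3, L), 3) = Add(9, Mul(3, L)))
Z = 94 (Z = Add(Mul(Add(9, Mul(3, 3)), 5), 4) = Add(Mul(Add(9, 9), 5), 4) = Add(Mul(18, 5), 4) = Add(90, 4) = 94)
Mul(Add(2709, Z), Pow(Add(-531, 2877), -1)) = Mul(Add(2709, 94), Pow(Add(-531, 2877), -1)) = Mul(2803, Pow(2346, -1)) = Mul(2803, Rational(1, 2346)) = Rational(2803, 2346)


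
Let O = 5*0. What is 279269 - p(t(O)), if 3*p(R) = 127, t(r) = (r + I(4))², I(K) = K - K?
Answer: 837680/3 ≈ 2.7923e+5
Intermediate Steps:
I(K) = 0
O = 0
t(r) = r² (t(r) = (r + 0)² = r²)
p(R) = 127/3 (p(R) = (⅓)*127 = 127/3)
279269 - p(t(O)) = 279269 - 1*127/3 = 279269 - 127/3 = 837680/3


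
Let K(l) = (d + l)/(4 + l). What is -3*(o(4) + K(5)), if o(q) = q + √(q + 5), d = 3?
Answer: -71/3 ≈ -23.667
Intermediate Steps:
K(l) = (3 + l)/(4 + l)
o(q) = q + √(5 + q)
-3*(o(4) + K(5)) = -3*((4 + √(5 + 4)) + (3 + 5)/(4 + 5)) = -3*((4 + √9) + 8/9) = -3*((4 + 3) + (⅑)*8) = -3*(7 + 8/9) = -3*71/9 = -71/3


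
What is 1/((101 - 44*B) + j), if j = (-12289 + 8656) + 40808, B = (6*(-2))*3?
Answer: 1/38860 ≈ 2.5733e-5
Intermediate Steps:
B = -36 (B = -12*3 = -36)
j = 37175 (j = -3633 + 40808 = 37175)
1/((101 - 44*B) + j) = 1/((101 - 44*(-36)) + 37175) = 1/((101 + 1584) + 37175) = 1/(1685 + 37175) = 1/38860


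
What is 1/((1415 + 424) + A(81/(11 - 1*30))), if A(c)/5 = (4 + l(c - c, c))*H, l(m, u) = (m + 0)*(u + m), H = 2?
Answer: 1/1879 ≈ 0.00053220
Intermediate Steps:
l(m, u) = m*(m + u)
A(c) = 40 (A(c) = 5*((4 + (c - c)*((c - c) + c))*2) = 5*((4 + 0*(0 + c))*2) = 5*((4 + 0*c)*2) = 5*((4 + 0)*2) = 5*(4*2) = 5*8 = 40)
1/((1415 + 424) + A(81/(11 - 1*30))) = 1/((1415 + 424) + 40) = 1/(1839 + 40) = 1/1879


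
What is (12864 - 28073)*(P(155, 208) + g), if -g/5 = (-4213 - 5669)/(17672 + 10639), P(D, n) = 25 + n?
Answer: -33692360819/9437 ≈ -3.5702e+6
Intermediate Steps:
g = 16470/9437 (g = -5*(-4213 - 5669)/(17672 + 10639) = -(-49410)/28311 = -5*(-3294/9437) = 16470/9437 ≈ 1.7453)
(12864 - 28073)*(P(155, 208) + g) = (12864 - 28073)*((25 + 208) + 16470/9437) = -15209*(233 + 16470/9437) = -15209*2215291/9437 = -33692360819/9437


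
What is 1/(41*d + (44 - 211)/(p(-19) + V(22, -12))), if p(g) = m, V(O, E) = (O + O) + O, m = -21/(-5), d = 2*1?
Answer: 351/27947 ≈ 0.012559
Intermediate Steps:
d = 2
m = 21/5 (m = -21*(-⅕) = 21/5 ≈ 4.2000)
V(O, E) = 3*O (V(O, E) = 2*O + O = 3*O)
p(g) = 21/5
1/(41*d + (44 - 211)/(p(-19) + V(22, -12))) = 1/(41*2 + (44 - 211)/(21/5 + 3*22)) = 1/(82 - 167/(21/5 + 66)) = 1/(82 - 167/351/5) = 1/(82 - 167*5/351) = 1/(82 - 835/351) = 1/(27947/351) = 351/27947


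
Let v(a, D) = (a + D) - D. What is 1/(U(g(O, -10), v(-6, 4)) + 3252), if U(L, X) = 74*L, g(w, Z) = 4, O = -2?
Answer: 1/3548 ≈ 0.00028185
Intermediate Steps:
v(a, D) = a (v(a, D) = (D + a) - D = a)
1/(U(g(O, -10), v(-6, 4)) + 3252) = 1/(74*4 + 3252) = 1/(296 + 3252) = 1/3548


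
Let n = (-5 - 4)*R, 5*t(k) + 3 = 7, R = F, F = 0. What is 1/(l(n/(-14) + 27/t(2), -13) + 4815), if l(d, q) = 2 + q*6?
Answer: 1/4739 ≈ 0.00021101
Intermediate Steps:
R = 0
t(k) = ⅘ (t(k) = -⅗ + (⅕)*7 = -⅗ + 7/5 = ⅘)
n = 0 (n = (-5 - 4)*0 = -9*0 = 0)
l(d, q) = 2 + 6*q
1/(l(n/(-14) + 27/t(2), -13) + 4815) = 1/((2 + 6*(-13)) + 4815) = 1/((2 - 78) + 4815) = 1/(-76 + 4815) = 1/4739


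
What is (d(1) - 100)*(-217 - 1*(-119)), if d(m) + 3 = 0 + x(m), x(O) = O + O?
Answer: 9898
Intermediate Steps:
x(O) = 2*O
d(m) = -3 + 2*m (d(m) = -3 + (0 + 2*m) = -3 + 2*m)
(d(1) - 100)*(-217 - 1*(-119)) = ((-3 + 2*1) - 100)*(-217 - 1*(-119)) = ((-3 + 2) - 100)*(-217 + 119) = (-1 - 100)*(-98) = -101*(-98) = 9898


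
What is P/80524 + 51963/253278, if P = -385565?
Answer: -15578477243/3399159612 ≈ -4.5830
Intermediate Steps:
P/80524 + 51963/253278 = -385565/80524 + 51963/253278 = -385565*1/80524 + 51963*(1/253278) = -385565/80524 + 17321/84426 = -15578477243/3399159612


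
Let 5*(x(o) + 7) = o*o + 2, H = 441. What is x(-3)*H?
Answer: -10584/5 ≈ -2116.8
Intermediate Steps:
x(o) = -33/5 + o**2/5 (x(o) = -7 + (o*o + 2)/5 = -7 + (o**2 + 2)/5 = -7 + (2 + o**2)/5 = -7 + (2/5 + o**2/5) = -33/5 + o**2/5)
x(-3)*H = (-33/5 + (1/5)*(-3)**2)*441 = (-33/5 + (1/5)*9)*441 = (-33/5 + 9/5)*441 = -24/5*441 = -10584/5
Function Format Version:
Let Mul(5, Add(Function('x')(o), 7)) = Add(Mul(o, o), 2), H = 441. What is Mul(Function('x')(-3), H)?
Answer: Rational(-10584, 5) ≈ -2116.8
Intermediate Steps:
Function('x')(o) = Add(Rational(-33, 5), Mul(Rational(1, 5), Pow(o, 2))) (Function('x')(o) = Add(-7, Mul(Rational(1, 5), Add(Mul(o, o), 2))) = Add(-7, Mul(Rational(1, 5), Add(Pow(o, 2), 2))) = Add(-7, Mul(Rational(1, 5), Add(2, Pow(o, 2)))) = Add(-7, Add(Rational(2, 5), Mul(Rational(1, 5), Pow(o, 2)))) = Add(Rational(-33, 5), Mul(Rational(1, 5), Pow(o, 2))))
Mul(Function('x')(-3), H) = Mul(Add(Rational(-33, 5), Mul(Rational(1, 5), Pow(-3, 2))), 441) = Mul(Add(Rational(-33, 5), Mul(Rational(1, 5), 9)), 441) = Mul(Add(Rational(-33, 5), Rational(9, 5)), 441) = Mul(Rational(-24, 5), 441) = Rational(-10584, 5)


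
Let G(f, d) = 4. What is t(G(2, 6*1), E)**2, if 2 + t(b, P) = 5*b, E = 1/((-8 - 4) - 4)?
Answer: 324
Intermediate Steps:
E = -1/16 (E = 1/(-12 - 4) = 1/(-16) = -1/16 ≈ -0.062500)
t(b, P) = -2 + 5*b
t(G(2, 6*1), E)**2 = (-2 + 5*4)**2 = (-2 + 20)**2 = 18**2 = 324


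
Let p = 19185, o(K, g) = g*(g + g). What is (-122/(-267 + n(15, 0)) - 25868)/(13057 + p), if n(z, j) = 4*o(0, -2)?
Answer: -3039429/3788435 ≈ -0.80229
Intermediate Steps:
o(K, g) = 2*g² (o(K, g) = g*(2*g) = 2*g²)
n(z, j) = 32 (n(z, j) = 4*(2*(-2)²) = 4*(2*4) = 4*8 = 32)
(-122/(-267 + n(15, 0)) - 25868)/(13057 + p) = (-122/(-267 + 32) - 25868)/(13057 + 19185) = (-122/(-235) - 25868)/32242 = (-1/235*(-122) - 25868)*(1/32242) = (122/235 - 25868)*(1/32242) = -6078858/235*1/32242 = -3039429/3788435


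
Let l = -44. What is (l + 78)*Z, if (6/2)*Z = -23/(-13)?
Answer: 782/39 ≈ 20.051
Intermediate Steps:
Z = 23/39 (Z = (-23/(-13))/3 = (-23*(-1/13))/3 = (⅓)*(23/13) = 23/39 ≈ 0.58974)
(l + 78)*Z = (-44 + 78)*(23/39) = 34*(23/39) = 782/39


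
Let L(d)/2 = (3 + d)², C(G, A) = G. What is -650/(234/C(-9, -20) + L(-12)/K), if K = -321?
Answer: 34775/1418 ≈ 24.524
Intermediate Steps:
L(d) = 2*(3 + d)²
-650/(234/C(-9, -20) + L(-12)/K) = -650/(234/(-9) + (2*(3 - 12)²)/(-321)) = -650/(234*(-⅑) + (2*(-9)²)*(-1/321)) = -650/(-26 + (2*81)*(-1/321)) = -650/(-26 + 162*(-1/321)) = -650/(-26 - 54/107) = -650/(-2836/107) = -650*(-107/2836) = 34775/1418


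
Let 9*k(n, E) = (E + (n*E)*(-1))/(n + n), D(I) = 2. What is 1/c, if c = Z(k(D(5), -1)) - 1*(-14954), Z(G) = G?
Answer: 36/538345 ≈ 6.6872e-5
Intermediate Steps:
k(n, E) = (E - E*n)/(18*n) (k(n, E) = ((E + (n*E)*(-1))/(n + n))/9 = ((E + (E*n)*(-1))/((2*n)))/9 = ((E - E*n)*(1/(2*n)))/9 = ((E - E*n)/(2*n))/9 = (E - E*n)/(18*n))
c = 538345/36 (c = (1/18)*(-1)*(1 - 1*2)/2 - 1*(-14954) = (1/18)*(-1)*(½)*(1 - 2) + 14954 = (1/18)*(-1)*(½)*(-1) + 14954 = 1/36 + 14954 = 538345/36 ≈ 14954.)
1/c = 1/(538345/36) = 36/538345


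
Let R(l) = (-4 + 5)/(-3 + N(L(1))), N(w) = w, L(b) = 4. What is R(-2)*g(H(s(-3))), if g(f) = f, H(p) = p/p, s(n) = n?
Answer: 1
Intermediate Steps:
H(p) = 1
R(l) = 1 (R(l) = (-4 + 5)/(-3 + 4) = 1/1 = 1*1 = 1)
R(-2)*g(H(s(-3))) = 1*1 = 1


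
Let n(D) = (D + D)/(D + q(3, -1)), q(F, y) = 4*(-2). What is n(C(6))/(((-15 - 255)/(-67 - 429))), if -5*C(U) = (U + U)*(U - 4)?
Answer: 62/45 ≈ 1.3778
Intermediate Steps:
q(F, y) = -8
C(U) = -2*U*(-4 + U)/5 (C(U) = -(U + U)*(U - 4)/5 = -2*U*(-4 + U)/5)
n(D) = 2*D/(-8 + D) (n(D) = (D + D)/(D - 8) = (2*D)/(-8 + D) = 2*D/(-8 + D))
n(C(6))/(((-15 - 255)/(-67 - 429))) = (2*((⅖)*6*(4 - 1*6))/(-8 + (⅖)*6*(4 - 1*6)))/(((-15 - 255)/(-67 - 429))) = (2*((⅖)*6*(4 - 6))/(-8 + (⅖)*6*(4 - 6)))/((-270/(-496))) = (2*((⅖)*6*(-2))/(-8 + (⅖)*6*(-2)))/((-270*(-1/496))) = (2*(-24/5)/(-8 - 24/5))/(135/248) = (2*(-24/5)/(-64/5))*(248/135) = (2*(-24/5)*(-5/64))*(248/135) = (¾)*(248/135) = 62/45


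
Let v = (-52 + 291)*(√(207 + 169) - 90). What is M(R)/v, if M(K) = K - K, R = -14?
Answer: 0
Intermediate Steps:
M(K) = 0
v = -21510 + 478*√94 (v = 239*(√376 - 90) = 239*(2*√94 - 90) = 239*(-90 + 2*√94) = -21510 + 478*√94 ≈ -16876.)
M(R)/v = 0/(-21510 + 478*√94) = 0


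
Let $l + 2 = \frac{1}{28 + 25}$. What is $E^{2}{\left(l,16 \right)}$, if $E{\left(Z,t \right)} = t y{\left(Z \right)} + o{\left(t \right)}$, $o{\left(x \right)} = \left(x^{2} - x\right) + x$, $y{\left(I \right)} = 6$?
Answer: $123904$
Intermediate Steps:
$l = - \frac{105}{53}$ ($l = -2 + \frac{1}{28 + 25} = -2 + \frac{1}{53} = - \frac{105}{53} \approx -1.9811$)
$o{\left(x \right)} = x^{2}$
$E{\left(Z,t \right)} = t^{2} + 6 t$ ($E{\left(Z,t \right)} = t 6 + t^{2} = 6 t + t^{2} = t^{2} + 6 t$)
$E^{2}{\left(l,16 \right)} = \left(16 \left(6 + 16\right)\right)^{2} = \left(16 \cdot 22\right)^{2} = 352^{2} = 123904$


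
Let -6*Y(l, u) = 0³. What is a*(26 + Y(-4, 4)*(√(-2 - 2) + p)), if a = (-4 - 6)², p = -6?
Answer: 2600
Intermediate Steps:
Y(l, u) = 0 (Y(l, u) = -⅙*0³ = -⅙*0 = 0)
a = 100 (a = (-10)² = 100)
a*(26 + Y(-4, 4)*(√(-2 - 2) + p)) = 100*(26 + 0*(√(-2 - 2) - 6)) = 100*(26 + 0*(√(-4) - 6)) = 100*(26 + 0*(2*I - 6)) = 100*(26 + 0*(-6 + 2*I)) = 100*(26 + 0) = 100*26 = 2600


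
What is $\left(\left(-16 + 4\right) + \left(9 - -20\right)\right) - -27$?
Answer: $44$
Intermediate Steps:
$\left(\left(-16 + 4\right) + \left(9 - -20\right)\right) - -27 = \left(-12 + \left(9 + 20\right)\right) + 27 = \left(-12 + 29\right) + 27 = 17 + 27 = 44$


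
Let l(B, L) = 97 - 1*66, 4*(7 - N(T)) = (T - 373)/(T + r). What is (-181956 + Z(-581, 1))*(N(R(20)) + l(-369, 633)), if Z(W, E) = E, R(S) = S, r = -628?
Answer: -16751323165/2432 ≈ -6.8879e+6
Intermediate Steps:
N(T) = 7 - (-373 + T)/(4*(-628 + T)) (N(T) = 7 - (T - 373)/(4*(T - 628)) = 7 - (-373 + T)/(4*(-628 + T)))
l(B, L) = 31 (l(B, L) = 97 - 66 = 31)
(-181956 + Z(-581, 1))*(N(R(20)) + l(-369, 633)) = (-181956 + 1)*(3*(-5737 + 9*20)/(4*(-628 + 20)) + 31) = -181955*((¾)*(-5737 + 180)/(-608) + 31) = -181955*((¾)*(-1/608)*(-5557) + 31) = -181955*(16671/2432 + 31) = -181955*92063/2432 = -16751323165/2432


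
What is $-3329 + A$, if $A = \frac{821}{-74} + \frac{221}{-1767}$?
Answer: $- \frac{436760443}{130758} \approx -3340.2$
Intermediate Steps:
$A = - \frac{1467061}{130758}$ ($A = 821 \left(- \frac{1}{74}\right) + 221 \left(- \frac{1}{1767}\right) = - \frac{821}{74} - \frac{221}{1767} = - \frac{1467061}{130758} \approx -11.22$)
$-3329 + A = -3329 - \frac{1467061}{130758} = - \frac{436760443}{130758}$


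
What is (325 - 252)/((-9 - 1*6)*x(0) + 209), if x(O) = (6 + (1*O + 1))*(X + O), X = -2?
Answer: 73/419 ≈ 0.17422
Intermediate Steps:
x(O) = (-2 + O)*(7 + O) (x(O) = (6 + (1*O + 1))*(-2 + O) = (6 + (O + 1))*(-2 + O) = (6 + (1 + O))*(-2 + O) = (7 + O)*(-2 + O) = (-2 + O)*(7 + O))
(325 - 252)/((-9 - 1*6)*x(0) + 209) = (325 - 252)/((-9 - 1*6)*(-14 + 0² + 5*0) + 209) = 73/((-9 - 6)*(-14 + 0 + 0) + 209) = 73/(-15*(-14) + 209) = 73/(210 + 209) = 73/419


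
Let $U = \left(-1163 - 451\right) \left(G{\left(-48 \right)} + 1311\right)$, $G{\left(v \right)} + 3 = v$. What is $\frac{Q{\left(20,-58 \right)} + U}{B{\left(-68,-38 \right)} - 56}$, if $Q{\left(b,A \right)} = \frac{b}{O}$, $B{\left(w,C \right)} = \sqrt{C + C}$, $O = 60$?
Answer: $\frac{7764806}{219} + \frac{554629 i \sqrt{19}}{438} \approx 35456.0 + 5519.6 i$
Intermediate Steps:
$B{\left(w,C \right)} = \sqrt{2} \sqrt{C}$ ($B{\left(w,C \right)} = \sqrt{2 C} = \sqrt{2} \sqrt{C}$)
$Q{\left(b,A \right)} = \frac{b}{60}$
$G{\left(v \right)} = -3 + v$
$U = -2033640$ ($U = \left(-1163 - 451\right) \left(\left(-3 - 48\right) + 1311\right) = - 1614 \left(-51 + 1311\right) = \left(-1614\right) 1260 = -2033640$)
$\frac{Q{\left(20,-58 \right)} + U}{B{\left(-68,-38 \right)} - 56} = \frac{\frac{1}{60} \cdot 20 - 2033640}{\sqrt{2} \sqrt{-38} - 56} = \frac{\frac{1}{3} - 2033640}{\sqrt{2} i \sqrt{38} - 56} = - \frac{6100919}{3 \left(2 i \sqrt{19} - 56\right)} = - \frac{6100919}{3 \left(-56 + 2 i \sqrt{19}\right)}$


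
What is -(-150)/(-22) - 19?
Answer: -284/11 ≈ -25.818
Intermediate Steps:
-(-150)/(-22) - 19 = -(-150)*(-1)/22 - 19 = -3*25/11 - 19 = -75/11 - 19 = -284/11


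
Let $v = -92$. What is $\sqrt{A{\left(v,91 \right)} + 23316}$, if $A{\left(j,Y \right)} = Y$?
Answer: $\sqrt{23407} \approx 152.99$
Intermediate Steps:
$\sqrt{A{\left(v,91 \right)} + 23316} = \sqrt{91 + 23316} = \sqrt{23407}$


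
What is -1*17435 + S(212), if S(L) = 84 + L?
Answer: -17139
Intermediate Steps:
-1*17435 + S(212) = -1*17435 + (84 + 212) = -17435 + 296 = -17139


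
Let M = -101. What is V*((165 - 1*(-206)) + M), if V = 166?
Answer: 44820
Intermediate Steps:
V*((165 - 1*(-206)) + M) = 166*((165 - 1*(-206)) - 101) = 166*((165 + 206) - 101) = 166*(371 - 101) = 166*270 = 44820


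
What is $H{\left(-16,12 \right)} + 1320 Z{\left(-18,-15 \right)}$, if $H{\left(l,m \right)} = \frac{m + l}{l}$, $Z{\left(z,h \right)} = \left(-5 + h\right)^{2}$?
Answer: $\frac{2112001}{4} \approx 5.28 \cdot 10^{5}$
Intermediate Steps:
$H{\left(l,m \right)} = \frac{l + m}{l}$
$H{\left(-16,12 \right)} + 1320 Z{\left(-18,-15 \right)} = \frac{-16 + 12}{-16} + 1320 \left(-5 - 15\right)^{2} = \left(- \frac{1}{16}\right) \left(-4\right) + 1320 \left(-20\right)^{2} = \frac{1}{4} + 1320 \cdot 400 = \frac{1}{4} + 528000 = \frac{2112001}{4}$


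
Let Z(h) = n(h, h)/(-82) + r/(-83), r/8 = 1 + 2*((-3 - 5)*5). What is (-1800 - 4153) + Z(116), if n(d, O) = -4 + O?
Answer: -20236795/3403 ≈ -5946.8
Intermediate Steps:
r = -632 (r = 8*(1 + 2*((-3 - 5)*5)) = 8*(1 + 2*(-8*5)) = 8*(1 + 2*(-40)) = 8*(1 - 80) = 8*(-79) = -632)
Z(h) = 26078/3403 - h/82 (Z(h) = (-4 + h)/(-82) - 632/(-83) = (-4 + h)*(-1/82) - 632*(-1/83) = (2/41 - h/82) + 632/83 = 26078/3403 - h/82)
(-1800 - 4153) + Z(116) = (-1800 - 4153) + (26078/3403 - 1/82*116) = -5953 + (26078/3403 - 58/41) = -5953 + 21264/3403 = -20236795/3403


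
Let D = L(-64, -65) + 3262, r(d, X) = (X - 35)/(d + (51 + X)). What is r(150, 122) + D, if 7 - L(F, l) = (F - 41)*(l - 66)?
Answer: -3386891/323 ≈ -10486.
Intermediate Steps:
L(F, l) = 7 - (-66 + l)*(-41 + F) (L(F, l) = 7 - (F - 41)*(l - 66) = 7 - (-41 + F)*(-66 + l) = 7 - (-66 + l)*(-41 + F))
r(d, X) = (-35 + X)/(51 + X + d)
D = -10486 (D = (-2699 + 41*(-65) + 66*(-64) - 1*(-64)*(-65)) + 3262 = (-2699 - 2665 - 4224 - 4160) + 3262 = -13748 + 3262 = -10486)
r(150, 122) + D = (-35 + 122)/(51 + 122 + 150) - 10486 = 87/323 - 10486 = -3386891/323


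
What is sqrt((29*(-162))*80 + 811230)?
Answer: sqrt(435390) ≈ 659.84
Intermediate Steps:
sqrt((29*(-162))*80 + 811230) = sqrt(-4698*80 + 811230) = sqrt(-375840 + 811230) = sqrt(435390)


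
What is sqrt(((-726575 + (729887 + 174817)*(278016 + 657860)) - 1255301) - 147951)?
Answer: sqrt(846688630877) ≈ 9.2016e+5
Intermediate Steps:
sqrt(((-726575 + (729887 + 174817)*(278016 + 657860)) - 1255301) - 147951) = sqrt(((-726575 + 904704*935876) - 1255301) - 147951) = sqrt(((-726575 + 846690760704) - 1255301) - 147951) = sqrt((846690034129 - 1255301) - 147951) = sqrt(846688778828 - 147951) = sqrt(846688630877)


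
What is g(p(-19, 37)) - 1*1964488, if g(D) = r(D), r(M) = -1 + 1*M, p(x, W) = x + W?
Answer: -1964471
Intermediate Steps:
p(x, W) = W + x
r(M) = -1 + M
g(D) = -1 + D
g(p(-19, 37)) - 1*1964488 = (-1 + (37 - 19)) - 1*1964488 = (-1 + 18) - 1964488 = 17 - 1964488 = -1964471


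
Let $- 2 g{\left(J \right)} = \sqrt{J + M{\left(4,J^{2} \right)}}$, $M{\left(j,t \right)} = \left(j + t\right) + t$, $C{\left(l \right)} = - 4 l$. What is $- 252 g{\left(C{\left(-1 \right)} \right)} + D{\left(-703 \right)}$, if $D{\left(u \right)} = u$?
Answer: $-703 + 252 \sqrt{10} \approx 93.894$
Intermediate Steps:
$M{\left(j,t \right)} = j + 2 t$
$g{\left(J \right)} = - \frac{\sqrt{4 + J + 2 J^{2}}}{2}$ ($g{\left(J \right)} = - \frac{\sqrt{J + \left(4 + 2 J^{2}\right)}}{2} = - \frac{\sqrt{4 + J + 2 J^{2}}}{2}$)
$- 252 g{\left(C{\left(-1 \right)} \right)} + D{\left(-703 \right)} = - 252 \left(- \frac{\sqrt{4 - -4 + 2 \left(\left(-4\right) \left(-1\right)\right)^{2}}}{2}\right) - 703 = - 252 \left(- \frac{\sqrt{4 + 4 + 2 \cdot 4^{2}}}{2}\right) - 703 = - 252 \left(- \frac{\sqrt{4 + 4 + 2 \cdot 16}}{2}\right) - 703 = - 252 \left(- \frac{\sqrt{4 + 4 + 32}}{2}\right) - 703 = - 252 \left(- \frac{\sqrt{40}}{2}\right) - 703 = - 252 \left(- \frac{2 \sqrt{10}}{2}\right) - 703 = - 252 \left(- \sqrt{10}\right) - 703 = 252 \sqrt{10} - 703 = -703 + 252 \sqrt{10}$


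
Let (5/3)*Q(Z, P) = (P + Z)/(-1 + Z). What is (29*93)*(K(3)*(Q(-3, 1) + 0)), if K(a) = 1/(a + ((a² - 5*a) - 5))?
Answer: -8091/80 ≈ -101.14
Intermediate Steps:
K(a) = 1/(-5 + a² - 4*a) (K(a) = 1/(a + (-5 + a² - 5*a)) = 1/(-5 + a² - 4*a))
Q(Z, P) = 3*(P + Z)/(5*(-1 + Z)) (Q(Z, P) = 3*((P + Z)/(-1 + Z))/5 = 3*(P + Z)/(5*(-1 + Z)))
(29*93)*(K(3)*(Q(-3, 1) + 0)) = (29*93)*((3*(1 - 3)/(5*(-1 - 3)) + 0)/(-5 + 3² - 4*3)) = 2697*(((⅗)*(-2)/(-4) + 0)/(-5 + 9 - 12)) = 2697*(((⅗)*(-¼)*(-2) + 0)/(-8)) = 2697*(-(3/10 + 0)/8) = 2697*(-⅛*3/10) = 2697*(-3/80) = -8091/80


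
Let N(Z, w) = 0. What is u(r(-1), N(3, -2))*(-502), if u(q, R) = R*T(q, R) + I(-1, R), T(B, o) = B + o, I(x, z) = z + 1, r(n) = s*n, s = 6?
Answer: -502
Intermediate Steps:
r(n) = 6*n
I(x, z) = 1 + z
u(q, R) = 1 + R + R*(R + q) (u(q, R) = R*(q + R) + (1 + R) = R*(R + q) + (1 + R) = 1 + R + R*(R + q))
u(r(-1), N(3, -2))*(-502) = (1 + 0 + 0*(0 + 6*(-1)))*(-502) = (1 + 0 + 0*(0 - 6))*(-502) = (1 + 0 + 0*(-6))*(-502) = (1 + 0 + 0)*(-502) = 1*(-502) = -502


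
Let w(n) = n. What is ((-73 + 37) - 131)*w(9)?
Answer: -1503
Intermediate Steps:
((-73 + 37) - 131)*w(9) = ((-73 + 37) - 131)*9 = (-36 - 131)*9 = -167*9 = -1503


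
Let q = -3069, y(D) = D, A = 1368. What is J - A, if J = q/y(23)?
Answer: -34533/23 ≈ -1501.4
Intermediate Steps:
J = -3069/23 ≈ -133.43
J - A = -3069/23 - 1*1368 = -3069/23 - 1368 = -34533/23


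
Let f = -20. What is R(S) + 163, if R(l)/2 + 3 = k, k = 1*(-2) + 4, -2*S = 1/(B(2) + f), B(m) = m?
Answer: 161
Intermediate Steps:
S = 1/36 (S = -1/(2*(2 - 20)) = -½/(-18) = -½*(-1/18) = 1/36 ≈ 0.027778)
k = 2 (k = -2 + 4 = 2)
R(l) = -2 (R(l) = -6 + 2*2 = -6 + 4 = -2)
R(S) + 163 = -2 + 163 = 161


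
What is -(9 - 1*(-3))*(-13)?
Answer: 156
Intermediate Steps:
-(9 - 1*(-3))*(-13) = -(9 + 3)*(-13) = -1*12*(-13) = -12*(-13) = 156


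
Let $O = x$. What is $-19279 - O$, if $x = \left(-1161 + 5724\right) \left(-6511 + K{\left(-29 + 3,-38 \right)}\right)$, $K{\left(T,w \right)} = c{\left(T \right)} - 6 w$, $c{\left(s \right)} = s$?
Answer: $28768688$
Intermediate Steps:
$K{\left(T,w \right)} = T - 6 w$
$x = -28787967$ ($x = \left(-1161 + 5724\right) \left(-6511 + \left(\left(-29 + 3\right) - -228\right)\right) = 4563 \left(-6511 + \left(-26 + 228\right)\right) = 4563 \left(-6511 + 202\right) = 4563 \left(-6309\right) = -28787967$)
$O = -28787967$
$-19279 - O = -19279 - -28787967 = -19279 + 28787967 = 28768688$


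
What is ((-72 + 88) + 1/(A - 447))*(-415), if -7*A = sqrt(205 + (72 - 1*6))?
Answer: -12999793411/1958074 - 581*sqrt(271)/1958074 ≈ -6639.1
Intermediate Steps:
A = -sqrt(271)/7 (A = -sqrt(205 + (72 - 1*6))/7 = -sqrt(205 + (72 - 6))/7 = -sqrt(205 + 66)/7 = -sqrt(271)/7 ≈ -2.3517)
((-72 + 88) + 1/(A - 447))*(-415) = ((-72 + 88) + 1/(-sqrt(271)/7 - 447))*(-415) = (16 + 1/(-447 - sqrt(271)/7))*(-415) = -6640 - 415/(-447 - sqrt(271)/7)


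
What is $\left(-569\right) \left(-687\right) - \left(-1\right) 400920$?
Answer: $791823$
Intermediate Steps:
$\left(-569\right) \left(-687\right) - \left(-1\right) 400920 = 390903 - -400920 = 390903 + 400920 = 791823$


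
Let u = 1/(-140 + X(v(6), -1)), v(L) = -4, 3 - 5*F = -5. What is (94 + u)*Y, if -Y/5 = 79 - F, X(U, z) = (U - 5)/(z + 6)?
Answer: -25790067/709 ≈ -36375.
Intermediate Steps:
F = 8/5 (F = ⅗ - ⅕*(-5) = ⅗ + 1 = 8/5 ≈ 1.6000)
X(U, z) = (-5 + U)/(6 + z)
Y = -387 (Y = -5*(79 - 1*8/5) = -5*(79 - 8/5) = -5*387/5 = -387)
u = -5/709 (u = 1/(-140 + (-5 - 4)/(6 - 1)) = 1/(-140 - 9/5) = 1/(-709/5) = -5/709 ≈ -0.0070522)
(94 + u)*Y = (94 - 5/709)*(-387) = (66641/709)*(-387) = -25790067/709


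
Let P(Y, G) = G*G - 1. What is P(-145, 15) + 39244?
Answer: 39468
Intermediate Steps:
P(Y, G) = -1 + G**2 (P(Y, G) = G**2 - 1 = -1 + G**2)
P(-145, 15) + 39244 = (-1 + 15**2) + 39244 = (-1 + 225) + 39244 = 224 + 39244 = 39468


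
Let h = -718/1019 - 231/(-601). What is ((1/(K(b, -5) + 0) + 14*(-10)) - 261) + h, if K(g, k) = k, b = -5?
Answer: -1229493159/3062095 ≈ -401.52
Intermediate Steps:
h = -196129/612419 (h = -718*1/1019 - 231*(-1/601) = -718/1019 + 231/601 = -196129/612419 ≈ -0.32025)
((1/(K(b, -5) + 0) + 14*(-10)) - 261) + h = ((1/(-5 + 0) + 14*(-10)) - 261) - 196129/612419 = ((1/(-5) - 140) - 261) - 196129/612419 = ((-⅕ - 140) - 261) - 196129/612419 = (-701/5 - 261) - 196129/612419 = -2006/5 - 196129/612419 = -1229493159/3062095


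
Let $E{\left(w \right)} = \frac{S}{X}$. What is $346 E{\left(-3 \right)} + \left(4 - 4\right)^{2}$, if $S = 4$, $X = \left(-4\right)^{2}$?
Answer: $\frac{173}{2} \approx 86.5$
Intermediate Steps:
$X = 16$
$E{\left(w \right)} = \frac{1}{4}$ ($E{\left(w \right)} = \frac{4}{16} = 4 \cdot \frac{1}{16} = \frac{1}{4}$)
$346 E{\left(-3 \right)} + \left(4 - 4\right)^{2} = 346 \cdot \frac{1}{4} + \left(4 - 4\right)^{2} = \frac{173}{2} + 0^{2} = \frac{173}{2} + 0 = \frac{173}{2}$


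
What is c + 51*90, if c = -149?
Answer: 4441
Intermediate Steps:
c + 51*90 = -149 + 51*90 = -149 + 4590 = 4441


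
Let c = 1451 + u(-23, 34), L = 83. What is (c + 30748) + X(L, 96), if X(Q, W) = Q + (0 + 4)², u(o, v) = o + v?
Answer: 32309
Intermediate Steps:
X(Q, W) = 16 + Q (X(Q, W) = Q + 4² = Q + 16 = 16 + Q)
c = 1462 (c = 1451 + (-23 + 34) = 1451 + 11 = 1462)
(c + 30748) + X(L, 96) = (1462 + 30748) + (16 + 83) = 32210 + 99 = 32309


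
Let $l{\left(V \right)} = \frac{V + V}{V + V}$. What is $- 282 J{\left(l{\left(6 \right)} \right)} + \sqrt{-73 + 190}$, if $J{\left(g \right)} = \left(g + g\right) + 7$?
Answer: $-2538 + 3 \sqrt{13} \approx -2527.2$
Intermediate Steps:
$l{\left(V \right)} = 1$ ($l{\left(V \right)} = \frac{2 V}{2 V} = 2 V \frac{1}{2 V} = 1$)
$J{\left(g \right)} = 7 + 2 g$ ($J{\left(g \right)} = 2 g + 7 = 7 + 2 g$)
$- 282 J{\left(l{\left(6 \right)} \right)} + \sqrt{-73 + 190} = - 282 \left(7 + 2 \cdot 1\right) + \sqrt{-73 + 190} = - 282 \left(7 + 2\right) + \sqrt{117} = \left(-282\right) 9 + 3 \sqrt{13} = -2538 + 3 \sqrt{13}$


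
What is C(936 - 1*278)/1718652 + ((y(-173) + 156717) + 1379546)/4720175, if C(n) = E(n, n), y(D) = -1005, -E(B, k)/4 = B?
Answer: 28545116648/88177589175 ≈ 0.32372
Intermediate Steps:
E(B, k) = -4*B
C(n) = -4*n
C(936 - 1*278)/1718652 + ((y(-173) + 156717) + 1379546)/4720175 = -4*(936 - 1*278)/1718652 + ((-1005 + 156717) + 1379546)/4720175 = -4*(936 - 278)*(1/1718652) + (155712 + 1379546)*(1/4720175) = -4*658*(1/1718652) + 1535258*(1/4720175) = -2632*1/1718652 + 1535258/4720175 = -658/429663 + 1535258/4720175 = 28545116648/88177589175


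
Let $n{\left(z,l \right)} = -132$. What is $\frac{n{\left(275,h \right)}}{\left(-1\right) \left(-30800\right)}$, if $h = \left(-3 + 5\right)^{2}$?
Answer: $- \frac{3}{700} \approx -0.0042857$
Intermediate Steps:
$h = 4$ ($h = 2^{2} = 4$)
$\frac{n{\left(275,h \right)}}{\left(-1\right) \left(-30800\right)} = - \frac{132}{\left(-1\right) \left(-30800\right)} = - \frac{132}{30800} = \left(-132\right) \frac{1}{30800} = - \frac{3}{700}$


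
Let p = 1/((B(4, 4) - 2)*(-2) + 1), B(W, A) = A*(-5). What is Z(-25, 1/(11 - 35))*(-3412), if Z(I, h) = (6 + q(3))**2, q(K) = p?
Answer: -250580692/2025 ≈ -1.2374e+5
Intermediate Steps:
B(W, A) = -5*A
p = 1/45 (p = 1/((-5*4 - 2)*(-2) + 1) = 1/((-20 - 2)*(-2) + 1) = 1/(-22*(-2) + 1) = 1/(44 + 1) = 1/45 ≈ 0.022222)
q(K) = 1/45
Z(I, h) = 73441/2025 (Z(I, h) = (6 + 1/45)**2 = (271/45)**2 = 73441/2025)
Z(-25, 1/(11 - 35))*(-3412) = (73441/2025)*(-3412) = -250580692/2025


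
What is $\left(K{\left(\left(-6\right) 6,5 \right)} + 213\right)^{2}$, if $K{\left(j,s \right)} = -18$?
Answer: $38025$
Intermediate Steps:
$\left(K{\left(\left(-6\right) 6,5 \right)} + 213\right)^{2} = \left(-18 + 213\right)^{2} = 195^{2} = 38025$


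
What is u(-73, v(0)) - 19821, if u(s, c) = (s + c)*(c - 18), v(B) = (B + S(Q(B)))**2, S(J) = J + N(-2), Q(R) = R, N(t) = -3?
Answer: -19245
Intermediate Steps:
S(J) = -3 + J (S(J) = J - 3 = -3 + J)
v(B) = (-3 + 2*B)**2 (v(B) = (B + (-3 + B))**2 = (-3 + 2*B)**2)
u(s, c) = (-18 + c)*(c + s) (u(s, c) = (c + s)*(-18 + c) = (-18 + c)*(c + s))
u(-73, v(0)) - 19821 = (((-3 + 2*0)**2)**2 - 18*(-3 + 2*0)**2 - 18*(-73) + (-3 + 2*0)**2*(-73)) - 19821 = (((-3 + 0)**2)**2 - 18*(-3 + 0)**2 + 1314 + (-3 + 0)**2*(-73)) - 19821 = (((-3)**2)**2 - 18*(-3)**2 + 1314 + (-3)**2*(-73)) - 19821 = (9**2 - 18*9 + 1314 + 9*(-73)) - 19821 = (81 - 162 + 1314 - 657) - 19821 = 576 - 19821 = -19245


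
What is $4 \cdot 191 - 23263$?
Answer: $-22499$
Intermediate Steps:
$4 \cdot 191 - 23263 = 764 - 23263 = -22499$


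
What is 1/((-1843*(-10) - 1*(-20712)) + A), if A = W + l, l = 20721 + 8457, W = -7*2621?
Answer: 1/49973 ≈ 2.0011e-5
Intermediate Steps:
W = -18347
l = 29178
A = 10831 (A = -18347 + 29178 = 10831)
1/((-1843*(-10) - 1*(-20712)) + A) = 1/((-1843*(-10) - 1*(-20712)) + 10831) = 1/((18430 + 20712) + 10831) = 1/(39142 + 10831) = 1/49973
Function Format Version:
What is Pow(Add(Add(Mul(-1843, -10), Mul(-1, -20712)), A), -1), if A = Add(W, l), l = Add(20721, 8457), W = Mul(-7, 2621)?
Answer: Rational(1, 49973) ≈ 2.0011e-5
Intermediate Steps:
W = -18347
l = 29178
A = 10831 (A = Add(-18347, 29178) = 10831)
Pow(Add(Add(Mul(-1843, -10), Mul(-1, -20712)), A), -1) = Pow(Add(Add(Mul(-1843, -10), Mul(-1, -20712)), 10831), -1) = Pow(Add(Add(18430, 20712), 10831), -1) = Pow(Add(39142, 10831), -1) = Pow(49973, -1) = Rational(1, 49973)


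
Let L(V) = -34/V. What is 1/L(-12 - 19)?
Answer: 31/34 ≈ 0.91177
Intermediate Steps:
1/L(-12 - 19) = 1/(-34/(-12 - 19)) = 1/(-34/(-31)) = 1/(-34*(-1/31)) = 1/(34/31) = 31/34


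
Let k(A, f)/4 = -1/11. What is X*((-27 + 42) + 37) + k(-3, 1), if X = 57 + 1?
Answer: 33172/11 ≈ 3015.6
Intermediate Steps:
X = 58
k(A, f) = -4/11 (k(A, f) = 4*(-1/11) = -4/11)
X*((-27 + 42) + 37) + k(-3, 1) = 58*((-27 + 42) + 37) - 4/11 = 58*(15 + 37) - 4/11 = 58*52 - 4/11 = 3016 - 4/11 = 33172/11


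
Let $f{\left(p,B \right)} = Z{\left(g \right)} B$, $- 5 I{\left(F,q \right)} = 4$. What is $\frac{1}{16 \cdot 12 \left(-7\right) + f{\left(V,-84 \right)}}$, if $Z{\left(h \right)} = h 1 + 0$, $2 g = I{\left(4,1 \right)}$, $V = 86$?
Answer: $- \frac{5}{6552} \approx -0.00076313$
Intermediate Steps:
$I{\left(F,q \right)} = - \frac{4}{5}$ ($I{\left(F,q \right)} = \left(- \frac{1}{5}\right) 4 = - \frac{4}{5}$)
$g = - \frac{2}{5}$ ($g = \frac{1}{2} \left(- \frac{4}{5}\right) = - \frac{2}{5} \approx -0.4$)
$Z{\left(h \right)} = h$ ($Z{\left(h \right)} = h + 0 = h$)
$f{\left(p,B \right)} = - \frac{2 B}{5}$
$\frac{1}{16 \cdot 12 \left(-7\right) + f{\left(V,-84 \right)}} = \frac{1}{16 \cdot 12 \left(-7\right) - - \frac{168}{5}} = \frac{1}{192 \left(-7\right) + \frac{168}{5}} = \frac{1}{-1344 + \frac{168}{5}} = \frac{1}{- \frac{6552}{5}} = - \frac{5}{6552}$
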